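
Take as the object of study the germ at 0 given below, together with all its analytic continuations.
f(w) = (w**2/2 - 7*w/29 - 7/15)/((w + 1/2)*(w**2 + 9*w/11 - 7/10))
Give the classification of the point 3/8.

The point is a regular point.

Denominator factors: w + 1/2 = 7/8 at w = 3/8; w**2 + 9*w/11 - 7/10 = -889/3520 at w = 3/8 — none vanishes.
So the germ continues analytically to 3/8.


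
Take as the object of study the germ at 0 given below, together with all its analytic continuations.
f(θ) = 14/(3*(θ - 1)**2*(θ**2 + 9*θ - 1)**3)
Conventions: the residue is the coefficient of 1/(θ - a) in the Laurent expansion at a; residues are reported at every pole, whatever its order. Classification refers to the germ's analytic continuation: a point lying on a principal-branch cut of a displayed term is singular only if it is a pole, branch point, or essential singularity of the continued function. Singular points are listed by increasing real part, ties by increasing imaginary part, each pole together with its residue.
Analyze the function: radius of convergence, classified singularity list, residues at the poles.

Denominator factor (θ**2 + 9*θ - 1)^3: discriminant 85, real irrational roots -9/2 + (1/2)*sqrt(85) and -9/2 - (1/2)*sqrt(85); poles of order 3, moduli -9/2 + (1/2)*sqrt(85) and 9/2 + (1/2)*sqrt(85).
Denominator factor (θ - 1)^2: pole of order 2 at 1, modulus 1.
The radius of convergence is the smallest modulus among the singular points: -9/2 + (1/2)*sqrt(85).
The factor θ**2 + 9*θ - 1 splits as (θ - a)(θ - a') with a = -9/2 - (1/2)*sqrt(85), a' = -9/2 + (1/2)*sqrt(85). At the order-3 pole a set g(θ) = (θ - a)^3*f(θ) = [14/(3*(θ - 1)**2)] / (θ - a')^3.
Order-3 pole: residue = g''(a)/2; g''(-9/2 - (1/2)*sqrt(85)) = 154/6561 - (10266494/4029274125)*sqrt(85), so the residue is 77/6561 - (5133247/4029274125)*sqrt(85).
The factor θ**2 + 9*θ - 1 splits as (θ - a)(θ - a') with a = -9/2 + (1/2)*sqrt(85), a' = -9/2 - (1/2)*sqrt(85). At the order-3 pole a set g(θ) = (θ - a)^3*f(θ) = [14/(3*(θ - 1)**2)] / (θ - a')^3.
Order-3 pole: residue = g''(a)/2; g''(-9/2 + (1/2)*sqrt(85)) = 154/6561 + (10266494/4029274125)*sqrt(85), so the residue is 77/6561 + (5133247/4029274125)*sqrt(85).
At the order-2 pole 1 set g(θ) = (θ - (1))^2*f(θ) = 14/(3*(θ**2 + 9*θ - 1)**3).
Order-2 pole: residue = g'(a); g'(1) = -154/6561, so the residue is -154/6561.
List the singular points by increasing real part (a conjugate pair: the negative imaginary part first).

Radius of convergence at 0: -9/2 + (1/2)*sqrt(85).
At -9/2 - (1/2)*sqrt(85): a pole of order 3; residue 77/6561 - (5133247/4029274125)*sqrt(85).
At -9/2 + (1/2)*sqrt(85): a pole of order 3; residue 77/6561 + (5133247/4029274125)*sqrt(85).
At 1: a pole of order 2; residue -154/6561.


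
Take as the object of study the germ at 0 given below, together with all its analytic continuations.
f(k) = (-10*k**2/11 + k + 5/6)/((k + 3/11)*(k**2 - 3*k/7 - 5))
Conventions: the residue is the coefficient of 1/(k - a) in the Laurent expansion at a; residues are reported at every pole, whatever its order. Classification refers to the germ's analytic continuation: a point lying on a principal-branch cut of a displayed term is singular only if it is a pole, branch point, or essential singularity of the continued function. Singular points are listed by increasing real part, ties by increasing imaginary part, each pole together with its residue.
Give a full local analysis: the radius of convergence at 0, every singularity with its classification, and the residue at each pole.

Radius of convergence at 0: 3/11.
At 3/14 - (1/14)*sqrt(989): a pole of order 1; residue -19711/48876 - (114409/16112788)*sqrt(989).
At -3/11: a pole of order 1; residue -27559/268818.
At 3/14 + (1/14)*sqrt(989): a pole of order 1; residue -19711/48876 + (114409/16112788)*sqrt(989).

Denominator factor (k + 3/11): pole of order 1 at -3/11, modulus 3/11.
Denominator factor (k**2 - 3*k/7 - 5): discriminant 989/49, real irrational roots 3/14 + (1/14)*sqrt(989) and 3/14 - (1/14)*sqrt(989); poles of order 1, moduli 3/14 + (1/14)*sqrt(989) and -3/14 + (1/14)*sqrt(989).
The radius of convergence is the smallest modulus among the singular points: 3/11.
The factor k**2 - 3*k/7 - 5 splits as (k - a)(k - a') with a = 3/14 - (1/14)*sqrt(989), a' = 3/14 + (1/14)*sqrt(989). At the order-1 pole a set g(k) = (k - a)*f(k) = [(-10*k**2/11 + k + 5/6)/(k + 3/11)] / (k - a').
Simple pole: residue = g(a) at a = 3/14 - (1/14)*sqrt(989), which is -19711/48876 - (114409/16112788)*sqrt(989).
At the order-1 pole -3/11 set g(k) = (k - (-3/11))*f(k) = (-10*k**2/11 + k + 5/6)/(k**2 - 3*k/7 - 5).
Simple pole: residue = g(a) at a = -3/11, which is -27559/268818.
The factor k**2 - 3*k/7 - 5 splits as (k - a)(k - a') with a = 3/14 + (1/14)*sqrt(989), a' = 3/14 - (1/14)*sqrt(989). At the order-1 pole a set g(k) = (k - a)*f(k) = [(-10*k**2/11 + k + 5/6)/(k + 3/11)] / (k - a').
Simple pole: residue = g(a) at a = 3/14 + (1/14)*sqrt(989), which is -19711/48876 + (114409/16112788)*sqrt(989).
List the singular points by increasing real part (a conjugate pair: the negative imaginary part first).


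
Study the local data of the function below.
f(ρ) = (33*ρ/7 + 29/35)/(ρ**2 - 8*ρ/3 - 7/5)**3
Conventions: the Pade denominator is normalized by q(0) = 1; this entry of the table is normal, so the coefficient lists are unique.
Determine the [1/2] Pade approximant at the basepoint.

Taylor coefficients needed (expand at 0): a_0 = -725/2401, a_1 = 125/16807, a_2 = 916625/352947, a_3 = -339840625/22235661.
Write the denominator as Q(ρ) = 1 + q1*ρ + q2*ρ^2. Requiring Q*f - P = O(ρ^4) with deg P <= 1 kills the coefficients of ρ^2..ρ^3 in Q*f:
  ρ^2: a_2 + q1*a_1 + q2*a_0 = 0, i.e. 916625/352947 + (125/16807)*q1 + (-725/2401)*q2 = 0.
  ρ^3: a_3 + q1*a_2 + q2*a_1 = 0, i.e. -339840625/22235661 + (916625/352947)*q1 + (125/16807)*q2 = 0.
Solving this linear system: q1 = 4907065/837396, q2 = 51261685/5861772.
The numerator is Q*f truncated at degree 1: P0 = a_0 = -725/2401; P1 = a_1 + q1*a_0 = -3542668625/2010587796.

The Pade approximant has numerator coefficients [-725/2401, -3542668625/2010587796]; denominator coefficients [1, 4907065/837396, 51261685/5861772].


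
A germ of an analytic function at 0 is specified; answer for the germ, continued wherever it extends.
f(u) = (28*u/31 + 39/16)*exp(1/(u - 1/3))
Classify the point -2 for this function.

There is no denominator, hence no pole anywhere.
The essential point of exp(1/(u - (1/3))) is 1/3, not -2.
So the germ continues analytically to -2.

The point is a regular point.


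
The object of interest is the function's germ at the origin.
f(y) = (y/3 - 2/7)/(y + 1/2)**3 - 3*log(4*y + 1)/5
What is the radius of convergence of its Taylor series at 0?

Denominator factor (y + 1/2)^3: pole of order 3 at -1/2, modulus 1/2.
Branch term (-3/5)*log(1 - y/(-1/4)): its argument vanishes at y = -1/4, a logarithmic branch point, modulus 1/4.
The radius of convergence is the smallest modulus among the singular points: 1/4.

The radius of convergence is 1/4.


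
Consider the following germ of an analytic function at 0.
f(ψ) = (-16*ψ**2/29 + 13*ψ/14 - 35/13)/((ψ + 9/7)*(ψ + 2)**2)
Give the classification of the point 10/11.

The point is a regular point.

Denominator factors: ψ + 9/7 = 169/77 at ψ = 10/11; ψ + 2 = 32/11 at ψ = 10/11 — none vanishes.
So the germ continues analytically to 10/11.


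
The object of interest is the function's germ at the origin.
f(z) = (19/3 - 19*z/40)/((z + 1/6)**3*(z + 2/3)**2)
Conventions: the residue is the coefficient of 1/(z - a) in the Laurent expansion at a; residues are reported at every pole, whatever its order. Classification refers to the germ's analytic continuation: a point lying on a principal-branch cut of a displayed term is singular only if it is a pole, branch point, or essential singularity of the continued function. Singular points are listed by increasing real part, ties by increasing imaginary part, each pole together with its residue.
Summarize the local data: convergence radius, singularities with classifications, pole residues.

Denominator factor (z + 2/3)^2: pole of order 2 at -2/3, modulus 2/3.
Denominator factor (z + 1/6)^3: pole of order 3 at -1/6, modulus 1/6.
The radius of convergence is the smallest modulus among the singular points: 1/6.
At the order-2 pole -2/3 set g(z) = (z - (-2/3))^2*f(z) = (19/3 - 19*z/40)/(z + 1/6)**3.
Order-2 pole: residue = g'(a); g'(-2/3) = -1577/5, so the residue is -1577/5.
At the order-3 pole -1/6 set g(z) = (z - (-1/6))^3*f(z) = (19/3 - 19*z/40)/(z + 2/3)**2.
Order-3 pole: residue = g''(a)/2; g''(-1/6) = 3154/5, so the residue is 1577/5.
List the singular points by increasing real part (a conjugate pair: the negative imaginary part first).

Radius of convergence at 0: 1/6.
At -2/3: a pole of order 2; residue -1577/5.
At -1/6: a pole of order 3; residue 1577/5.


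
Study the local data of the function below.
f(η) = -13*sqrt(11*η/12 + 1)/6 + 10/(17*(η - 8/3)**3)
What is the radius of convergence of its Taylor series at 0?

Denominator factor (η - 8/3)^3: pole of order 3 at 8/3, modulus 8/3.
Branch term (-13/6)*sqrt(1 - η/(-12/11)): its argument vanishes at η = -12/11, a square-root branch point, modulus 12/11.
The radius of convergence is the smallest modulus among the singular points: 12/11.

The radius of convergence is 12/11.


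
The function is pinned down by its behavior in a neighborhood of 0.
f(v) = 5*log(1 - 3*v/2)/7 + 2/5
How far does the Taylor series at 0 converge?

Branch term (5/7)*log(1 - v/(2/3)): its argument vanishes at v = 2/3, a logarithmic branch point, modulus 2/3.
The radius of convergence is the smallest modulus among the singular points: 2/3.

The radius of convergence is 2/3.


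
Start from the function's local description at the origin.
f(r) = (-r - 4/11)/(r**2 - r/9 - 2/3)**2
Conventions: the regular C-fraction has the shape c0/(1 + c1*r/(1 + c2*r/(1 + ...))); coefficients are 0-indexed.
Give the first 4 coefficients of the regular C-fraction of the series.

The regular C-fraction coefficients are [-9/11, -29/12, 529/348, 62867/46023].

Taylor coefficients (expand at 0): a_0 = -9/11, a_1 = -87/44, a_2 = -39/22, a_3 = -3007/528.
c0 = a_0 = -9/11. Peel one level at a time: if S = 1 + c*r/S' with S'(0) = 1, then c is the r-coefficient of S and S' = c*r/(S - 1).
S_1 = c0/f = 1 + (-29/12)*r + (529/144)*r^2 + ...; c1 = -29/12.
S_2 = c1*r/(S_1 - 1) = 1 + (529/348)*r + (-62867/30276)*r^2 + ...; c2 = 529/348.
S_3 = c2*r/(S_2 - 1) = 1 + (62867/46023)*r + ...; c3 = 62867/46023.


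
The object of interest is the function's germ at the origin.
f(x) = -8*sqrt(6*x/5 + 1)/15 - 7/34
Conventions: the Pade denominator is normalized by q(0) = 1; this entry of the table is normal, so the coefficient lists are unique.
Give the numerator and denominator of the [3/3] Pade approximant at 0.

The Pade approximant has numerator coefficients [-377/510, -2429/1700, -6657/8500, -18081/170000]; denominator coefficients [1, 3/2, 27/50, 27/1000].

Taylor coefficients needed (expand at 0): a_0 = -377/510, a_1 = -8/25, a_2 = 12/125, a_3 = -36/625, a_4 = 27/625, a_5 = -567/15625, a_6 = 5103/156250.
Write the denominator as Q(x) = 1 + q1*x + q2*x^2 + q3*x^3. Requiring Q*f - P = O(x^7) with deg P <= 3 kills the coefficients of x^4..x^6 in Q*f:
  x^4: a_4 + q1*a_3 + q2*a_2 + q3*a_1 = 0, i.e. 27/625 + (-36/625)*q1 + (12/125)*q2 + (-8/25)*q3 = 0.
  x^5: a_5 + q1*a_4 + q2*a_3 + q3*a_2 = 0, i.e. -567/15625 + (27/625)*q1 + (-36/625)*q2 + (12/125)*q3 = 0.
  x^6: a_6 + q1*a_5 + q2*a_4 + q3*a_3 = 0, i.e. 5103/156250 + (-567/15625)*q1 + (27/625)*q2 + (-36/625)*q3 = 0.
Solving this linear system: q1 = 3/2, q2 = 27/50, q3 = 27/1000.
The numerator is Q*f truncated at degree 3: P0 = a_0 = -377/510; P1 = a_1 + q1*a_0 = -2429/1700; P2 = a_2 + q1*a_1 + q2*a_0 = -6657/8500; P3 = a_3 + q1*a_2 + q2*a_1 + q3*a_0 = -18081/170000.


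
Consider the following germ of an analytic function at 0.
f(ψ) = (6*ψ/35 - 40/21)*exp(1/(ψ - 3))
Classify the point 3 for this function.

The exponent 1/(ψ - (3)) has a pole at 3, so exp(1/(ψ - (3))) takes every nonzero value near it: an essential singularity (not a pole of any order).

The point is an essential singularity.


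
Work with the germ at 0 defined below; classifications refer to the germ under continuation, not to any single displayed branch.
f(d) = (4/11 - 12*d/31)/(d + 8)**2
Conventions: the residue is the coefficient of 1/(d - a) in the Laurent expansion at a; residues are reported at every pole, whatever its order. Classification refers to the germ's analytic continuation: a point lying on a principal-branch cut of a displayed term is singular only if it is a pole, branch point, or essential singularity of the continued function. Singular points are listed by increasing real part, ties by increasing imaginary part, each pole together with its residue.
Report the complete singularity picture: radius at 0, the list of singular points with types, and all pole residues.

Denominator factor (d + 8)^2: pole of order 2 at -8, modulus 8.
The radius of convergence is the smallest modulus among the singular points: 8.
At the order-2 pole -8 set g(d) = (d - (-8))^2*f(d) = 4/11 - 12*d/31.
Order-2 pole: residue = g'(a); g'(-8) = -12/31, so the residue is -12/31.

Radius of convergence at 0: 8.
At -8: a pole of order 2; residue -12/31.


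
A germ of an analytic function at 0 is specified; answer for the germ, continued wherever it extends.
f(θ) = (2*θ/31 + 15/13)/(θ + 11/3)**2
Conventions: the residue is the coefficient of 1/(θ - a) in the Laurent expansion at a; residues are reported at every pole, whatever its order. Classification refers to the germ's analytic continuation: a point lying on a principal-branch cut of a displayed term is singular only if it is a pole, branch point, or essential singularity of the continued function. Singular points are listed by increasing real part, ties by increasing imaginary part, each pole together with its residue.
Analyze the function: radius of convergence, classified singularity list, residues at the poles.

Radius of convergence at 0: 11/3.
At -11/3: a pole of order 2; residue 2/31.

Denominator factor (θ + 11/3)^2: pole of order 2 at -11/3, modulus 11/3.
The radius of convergence is the smallest modulus among the singular points: 11/3.
At the order-2 pole -11/3 set g(θ) = (θ - (-11/3))^2*f(θ) = 2*θ/31 + 15/13.
Order-2 pole: residue = g'(a); g'(-11/3) = 2/31, so the residue is 2/31.


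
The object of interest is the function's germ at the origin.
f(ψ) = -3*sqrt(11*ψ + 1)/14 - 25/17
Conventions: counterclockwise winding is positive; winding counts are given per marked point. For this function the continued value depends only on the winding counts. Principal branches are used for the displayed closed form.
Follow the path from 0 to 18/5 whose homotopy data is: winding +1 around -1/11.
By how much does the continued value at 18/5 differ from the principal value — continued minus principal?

The rational part is single-valued and drops out of the difference; each branch term changes only by its own monodromy.
(-3/14)*sqrt(1 - ψ/(-1/11)): winding +1 is odd, the square root flips sign, contributing -2*(-3/14)*sqrt(1 - (18/5)/(-1/11)) = -2*(-3/14)*sqrt(203/5) = (3/35)*sqrt(1015).
Summing the contributions at ψ = 18/5 gives (3/35)*sqrt(1015).

Continued minus principal equals (3/35)*sqrt(1015).


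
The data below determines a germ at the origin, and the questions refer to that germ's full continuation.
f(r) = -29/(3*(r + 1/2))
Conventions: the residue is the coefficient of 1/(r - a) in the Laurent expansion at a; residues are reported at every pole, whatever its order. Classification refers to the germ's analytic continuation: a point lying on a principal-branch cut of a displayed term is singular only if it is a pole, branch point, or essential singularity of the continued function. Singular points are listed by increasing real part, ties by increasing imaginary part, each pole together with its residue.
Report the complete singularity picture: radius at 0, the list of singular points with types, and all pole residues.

Denominator factor (r + 1/2): pole of order 1 at -1/2, modulus 1/2.
The radius of convergence is the smallest modulus among the singular points: 1/2.
At the order-1 pole -1/2 set g(r) = (r - (-1/2))*f(r) = -29/3.
Simple pole: residue = g(a) at a = -1/2, which is -29/3.

Radius of convergence at 0: 1/2.
At -1/2: a pole of order 1; residue -29/3.


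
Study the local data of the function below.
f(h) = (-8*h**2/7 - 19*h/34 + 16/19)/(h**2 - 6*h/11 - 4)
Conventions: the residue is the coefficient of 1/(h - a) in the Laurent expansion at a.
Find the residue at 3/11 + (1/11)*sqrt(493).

The factor h**2 - 6*h/11 - 4 splits as (h - a)(h - a') with a = 3/11 + (1/11)*sqrt(493), a' = 3/11 - (1/11)*sqrt(493). At the order-1 pole a set g(h) = (h - a)*f(h) = [-8*h**2/7 - 19*h/34 + 16/19] / (h - a').
Simple pole: residue = g(a) at a = 3/11 + (1/11)*sqrt(493), which is -3095/5236 - (2216959/49045612)*sqrt(493).

The residue is -3095/5236 - (2216959/49045612)*sqrt(493).


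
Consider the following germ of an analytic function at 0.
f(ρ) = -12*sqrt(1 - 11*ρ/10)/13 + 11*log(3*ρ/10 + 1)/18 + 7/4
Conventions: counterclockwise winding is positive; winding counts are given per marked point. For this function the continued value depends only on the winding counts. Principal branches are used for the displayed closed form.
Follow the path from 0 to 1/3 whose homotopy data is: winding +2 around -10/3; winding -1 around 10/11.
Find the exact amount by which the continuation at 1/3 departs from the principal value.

The rational part is single-valued and drops out of the difference; each branch term changes only by its own monodromy.
(11/18)*log(1 - ρ/(-10/3)): each positive loop around -10/3 adds 2*pi*i to the log, so winding +2 contributes (11/18)*(2)*2*pi*i = (22/9)*pi*i.
(-12/13)*sqrt(1 - ρ/(10/11)): winding -1 is odd, the square root flips sign, contributing -2*(-12/13)*sqrt(1 - (1/3)/(10/11)) = -2*(-12/13)*sqrt(19/30) = (4/65)*sqrt(570).
Summing the contributions at ρ = 1/3 gives ((4/65)*sqrt(570)) + ((22/9)*pi)*i.

Continued minus principal equals ((4/65)*sqrt(570)) + ((22/9)*pi)*i.


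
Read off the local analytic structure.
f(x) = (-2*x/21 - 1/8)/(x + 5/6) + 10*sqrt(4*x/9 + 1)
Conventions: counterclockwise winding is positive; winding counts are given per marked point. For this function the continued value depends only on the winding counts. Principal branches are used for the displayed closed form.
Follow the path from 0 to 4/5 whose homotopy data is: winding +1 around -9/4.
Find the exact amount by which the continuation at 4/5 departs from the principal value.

Continued minus principal equals -(4/3)*sqrt(305).

The rational part is single-valued and drops out of the difference; each branch term changes only by its own monodromy.
(10)*sqrt(1 - x/(-9/4)): winding +1 is odd, the square root flips sign, contributing -2*(10)*sqrt(1 - (4/5)/(-9/4)) = -2*(10)*sqrt(61/45) = -(4/3)*sqrt(305).
Summing the contributions at x = 4/5 gives -(4/3)*sqrt(305).


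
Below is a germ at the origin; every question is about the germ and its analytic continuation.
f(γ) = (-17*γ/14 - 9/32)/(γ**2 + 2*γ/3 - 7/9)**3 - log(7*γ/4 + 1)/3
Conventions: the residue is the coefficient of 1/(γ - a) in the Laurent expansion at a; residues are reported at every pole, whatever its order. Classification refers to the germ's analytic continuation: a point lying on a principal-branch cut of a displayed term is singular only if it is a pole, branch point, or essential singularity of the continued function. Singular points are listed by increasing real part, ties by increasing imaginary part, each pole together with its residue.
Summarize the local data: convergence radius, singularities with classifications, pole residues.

Denominator factor (γ**2 + 2*γ/3 - 7/9)^3: discriminant 32/9, real irrational roots -1/3 + (2/3)*sqrt(2) and -1/3 - (2/3)*sqrt(2); poles of order 3, moduli -1/3 + (2/3)*sqrt(2) and 1/3 + (2/3)*sqrt(2).
Branch term (-1/3)*log(1 - γ/(-4/7)): its argument vanishes at γ = -4/7, a logarithmic branch point, modulus 4/7.
The radius of convergence is the smallest modulus among the singular points: 4/7.
The branch term is analytic at -1/3 - (2/3)*sqrt(2) and contributes nothing to the residue; only the rational part matters.
The factor γ**2 + 2*γ/3 - 7/9 splits as (γ - a)(γ - a') with a = -1/3 - (2/3)*sqrt(2), a' = -1/3 + (2/3)*sqrt(2). At the order-3 pole a set g(γ) = (γ - a)^3*(rational part) = [-17*γ/14 - 9/32] / (γ - a')^3.
Order-3 pole: residue = g''(a)/2; g''(-1/3 - (2/3)*sqrt(2)) = -(20169/458752)*sqrt(2), so the residue is -(20169/917504)*sqrt(2).
The branch term is analytic at -1/3 + (2/3)*sqrt(2) and contributes nothing to the residue; only the rational part matters.
The factor γ**2 + 2*γ/3 - 7/9 splits as (γ - a)(γ - a') with a = -1/3 + (2/3)*sqrt(2), a' = -1/3 - (2/3)*sqrt(2). At the order-3 pole a set g(γ) = (γ - a)^3*(rational part) = [-17*γ/14 - 9/32] / (γ - a')^3.
Order-3 pole: residue = g''(a)/2; g''(-1/3 + (2/3)*sqrt(2)) = (20169/458752)*sqrt(2), so the residue is (20169/917504)*sqrt(2).
List the singular points by increasing real part (a conjugate pair: the negative imaginary part first).

Radius of convergence at 0: 4/7.
At -1/3 - (2/3)*sqrt(2): a pole of order 3; residue -(20169/917504)*sqrt(2).
At -4/7: a logarithmic branch point.
At -1/3 + (2/3)*sqrt(2): a pole of order 3; residue (20169/917504)*sqrt(2).


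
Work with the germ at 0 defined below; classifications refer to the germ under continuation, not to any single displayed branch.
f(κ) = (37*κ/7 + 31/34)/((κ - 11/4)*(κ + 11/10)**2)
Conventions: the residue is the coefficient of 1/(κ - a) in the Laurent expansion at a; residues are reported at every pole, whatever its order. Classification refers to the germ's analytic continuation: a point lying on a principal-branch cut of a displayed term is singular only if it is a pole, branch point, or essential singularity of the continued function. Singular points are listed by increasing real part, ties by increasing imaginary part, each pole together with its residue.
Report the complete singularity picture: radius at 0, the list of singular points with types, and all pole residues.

Radius of convergence at 0: 11/10.
At -11/10: a pole of order 2; residue -735300/705551.
At 11/4: a pole of order 1; residue 735300/705551.

Denominator factor (κ + 11/10)^2: pole of order 2 at -11/10, modulus 11/10.
Denominator factor (κ - 11/4): pole of order 1 at 11/4, modulus 11/4.
The radius of convergence is the smallest modulus among the singular points: 11/10.
At the order-2 pole -11/10 set g(κ) = (κ - (-11/10))^2*f(κ) = (37*κ/7 + 31/34)/(κ - 11/4).
Order-2 pole: residue = g'(a); g'(-11/10) = -735300/705551, so the residue is -735300/705551.
At the order-1 pole 11/4 set g(κ) = (κ - (11/4))*f(κ) = (37*κ/7 + 31/34)/(κ + 11/10)**2.
Simple pole: residue = g(a) at a = 11/4, which is 735300/705551.
List the singular points by increasing real part (a conjugate pair: the negative imaginary part first).


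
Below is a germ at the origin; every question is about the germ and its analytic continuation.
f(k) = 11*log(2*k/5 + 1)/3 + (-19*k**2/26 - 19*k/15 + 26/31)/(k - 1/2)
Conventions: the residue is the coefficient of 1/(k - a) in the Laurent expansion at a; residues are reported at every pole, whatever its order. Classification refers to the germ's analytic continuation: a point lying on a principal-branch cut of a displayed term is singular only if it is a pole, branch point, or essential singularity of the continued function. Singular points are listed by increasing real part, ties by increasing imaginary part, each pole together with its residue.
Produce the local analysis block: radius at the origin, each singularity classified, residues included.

Denominator factor (k - 1/2): pole of order 1 at 1/2, modulus 1/2.
Branch term (11/3)*log(1 - k/(-5/2)): its argument vanishes at k = -5/2, a logarithmic branch point, modulus 5/2.
The radius of convergence is the smallest modulus among the singular points: 1/2.
The branch term is analytic at 1/2 and contributes nothing to the residue; only the rational part matters.
At the order-1 pole 1/2 set g(k) = (k - (1/2))*(rational part) = -19*k**2/26 - 19*k/15 + 26/31.
Simple pole: residue = g(a) at a = 1/2, which is 1097/48360.
List the singular points by increasing real part (a conjugate pair: the negative imaginary part first).

Radius of convergence at 0: 1/2.
At -5/2: a logarithmic branch point.
At 1/2: a pole of order 1; residue 1097/48360.


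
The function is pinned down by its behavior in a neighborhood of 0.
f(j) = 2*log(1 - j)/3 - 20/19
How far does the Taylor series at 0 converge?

The radius of convergence is 1.

Branch term (2/3)*log(1 - j/(1)): its argument vanishes at j = 1, a logarithmic branch point, modulus 1.
The radius of convergence is the smallest modulus among the singular points: 1.


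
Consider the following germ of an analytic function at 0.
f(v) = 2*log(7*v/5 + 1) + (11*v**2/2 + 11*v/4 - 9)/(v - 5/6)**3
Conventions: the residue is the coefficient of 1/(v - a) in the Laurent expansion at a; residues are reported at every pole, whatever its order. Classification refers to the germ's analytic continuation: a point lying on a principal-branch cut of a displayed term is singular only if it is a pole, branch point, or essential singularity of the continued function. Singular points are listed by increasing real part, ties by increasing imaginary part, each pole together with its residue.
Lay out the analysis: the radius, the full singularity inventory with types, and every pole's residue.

Radius of convergence at 0: 5/7.
At -5/7: a logarithmic branch point.
At 5/6: a pole of order 3; residue 11/2.

Denominator factor (v - 5/6)^3: pole of order 3 at 5/6, modulus 5/6.
Branch term (2)*log(1 - v/(-5/7)): its argument vanishes at v = -5/7, a logarithmic branch point, modulus 5/7.
The radius of convergence is the smallest modulus among the singular points: 5/7.
The branch term is analytic at 5/6 and contributes nothing to the residue; only the rational part matters.
At the order-3 pole 5/6 set g(v) = (v - (5/6))^3*(rational part) = 11*v**2/2 + 11*v/4 - 9.
Order-3 pole: residue = g''(a)/2; g''(5/6) = 11, so the residue is 11/2.
List the singular points by increasing real part (a conjugate pair: the negative imaginary part first).


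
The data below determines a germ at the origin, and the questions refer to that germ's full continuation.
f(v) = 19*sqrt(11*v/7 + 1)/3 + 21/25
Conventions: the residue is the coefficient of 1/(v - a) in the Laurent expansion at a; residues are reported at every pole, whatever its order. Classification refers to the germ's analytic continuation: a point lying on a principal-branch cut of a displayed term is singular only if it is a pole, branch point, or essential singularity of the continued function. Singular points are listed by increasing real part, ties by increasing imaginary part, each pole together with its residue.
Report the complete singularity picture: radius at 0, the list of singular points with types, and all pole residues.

Radius of convergence at 0: 7/11.
At -7/11: an algebraic (square-root) branch point.

Branch term (19/3)*sqrt(1 - v/(-7/11)): its argument vanishes at v = -7/11, a square-root branch point, modulus 7/11.
The radius of convergence is the smallest modulus among the singular points: 7/11.


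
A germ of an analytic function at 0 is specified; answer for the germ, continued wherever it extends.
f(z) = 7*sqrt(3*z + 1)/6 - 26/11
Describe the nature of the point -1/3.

The point is an algebraic (square-root) branch point.

The term (7/6)*sqrt(1 - z/(-1/3)) has argument 1 - -1/3/(-1/3) = 0 at -1/3: a square-root (algebraic, two-sheeted) branch point; the remaining terms are analytic or single-valued there.


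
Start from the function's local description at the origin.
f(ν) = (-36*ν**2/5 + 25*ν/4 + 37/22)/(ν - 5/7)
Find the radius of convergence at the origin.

Denominator factor (ν - 5/7): pole of order 1 at 5/7, modulus 5/7.
The radius of convergence is the smallest modulus among the singular points: 5/7.

The radius of convergence is 5/7.


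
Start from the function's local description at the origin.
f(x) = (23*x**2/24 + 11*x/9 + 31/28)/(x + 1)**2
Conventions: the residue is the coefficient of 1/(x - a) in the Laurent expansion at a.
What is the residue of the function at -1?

At the order-2 pole -1 set g(x) = (x - (-1))^2*f(x) = 23*x**2/24 + 11*x/9 + 31/28.
Order-2 pole: residue = g'(a); g'(-1) = -25/36, so the residue is -25/36.

The residue is -25/36.


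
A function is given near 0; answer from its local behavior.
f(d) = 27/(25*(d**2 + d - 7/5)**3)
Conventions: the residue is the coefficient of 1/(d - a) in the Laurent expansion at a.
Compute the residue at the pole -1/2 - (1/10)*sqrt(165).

The residue is -(6/1331)*sqrt(165).

The factor d**2 + d - 7/5 splits as (d - a)(d - a') with a = -1/2 - (1/10)*sqrt(165), a' = -1/2 + (1/10)*sqrt(165). At the order-3 pole a set g(d) = (d - a)^3*f(d) = [27/25] / (d - a')^3.
Order-3 pole: residue = g''(a)/2; g''(-1/2 - (1/10)*sqrt(165)) = -(12/1331)*sqrt(165), so the residue is -(6/1331)*sqrt(165).


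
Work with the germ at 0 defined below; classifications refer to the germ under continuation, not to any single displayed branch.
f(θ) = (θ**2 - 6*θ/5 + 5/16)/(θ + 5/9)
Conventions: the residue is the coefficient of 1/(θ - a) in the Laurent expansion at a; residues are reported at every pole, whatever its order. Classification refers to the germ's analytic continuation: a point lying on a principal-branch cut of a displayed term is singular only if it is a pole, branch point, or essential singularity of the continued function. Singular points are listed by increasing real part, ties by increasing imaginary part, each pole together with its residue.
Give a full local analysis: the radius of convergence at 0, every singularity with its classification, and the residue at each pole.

Radius of convergence at 0: 5/9.
At -5/9: a pole of order 1; residue 1669/1296.

Denominator factor (θ + 5/9): pole of order 1 at -5/9, modulus 5/9.
The radius of convergence is the smallest modulus among the singular points: 5/9.
At the order-1 pole -5/9 set g(θ) = (θ - (-5/9))*f(θ) = θ**2 - 6*θ/5 + 5/16.
Simple pole: residue = g(a) at a = -5/9, which is 1669/1296.


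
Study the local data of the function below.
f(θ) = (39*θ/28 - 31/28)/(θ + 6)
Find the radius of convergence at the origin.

The radius of convergence is 6.

Denominator factor (θ + 6): pole of order 1 at -6, modulus 6.
The radius of convergence is the smallest modulus among the singular points: 6.


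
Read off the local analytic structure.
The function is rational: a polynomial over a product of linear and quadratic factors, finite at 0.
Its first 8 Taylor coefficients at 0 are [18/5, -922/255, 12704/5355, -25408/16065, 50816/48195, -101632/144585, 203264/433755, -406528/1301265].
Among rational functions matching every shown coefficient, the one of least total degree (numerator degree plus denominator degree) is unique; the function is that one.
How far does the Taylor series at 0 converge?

The radius of convergence is 3/2.

No rational of total degree below 3 reproduces all 8 coefficients; solving the [2/1] Pade equations on them gives f(η) = (-2*η**2/35 - 31*η/17 + 27/5)/(η + 3/2), whose expansion matches every shown term.
Denominator factor (η + 3/2): pole of order 1 at -3/2, modulus 3/2.
The radius of convergence is the smallest modulus among the singular points: 3/2.


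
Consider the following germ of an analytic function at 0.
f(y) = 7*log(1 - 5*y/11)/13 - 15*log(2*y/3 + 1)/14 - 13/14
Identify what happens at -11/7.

There is no denominator, hence no pole anywhere.
Branch term log(1 - y/(-3/2)): argument at -11/7 is -1/21, nonzero, so -11/7 is not its branch point (a point on a principal cut is still regular for the continued germ).
Branch term log(1 - y/(11/5)): argument at -11/7 is 12/7, nonzero, so -11/7 is not its branch point (a point on a principal cut is still regular for the continued germ).
So the germ continues analytically to -11/7.

The point is a regular point.


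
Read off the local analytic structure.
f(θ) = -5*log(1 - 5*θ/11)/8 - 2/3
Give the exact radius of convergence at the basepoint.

The radius of convergence is 11/5.

Branch term (-5/8)*log(1 - θ/(11/5)): its argument vanishes at θ = 11/5, a logarithmic branch point, modulus 11/5.
The radius of convergence is the smallest modulus among the singular points: 11/5.


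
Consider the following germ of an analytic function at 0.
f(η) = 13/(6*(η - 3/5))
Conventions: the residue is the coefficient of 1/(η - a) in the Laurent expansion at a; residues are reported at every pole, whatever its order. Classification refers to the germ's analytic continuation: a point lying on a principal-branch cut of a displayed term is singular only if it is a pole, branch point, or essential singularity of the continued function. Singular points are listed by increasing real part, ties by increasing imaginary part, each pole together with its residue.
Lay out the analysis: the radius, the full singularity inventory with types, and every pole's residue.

Denominator factor (η - 3/5): pole of order 1 at 3/5, modulus 3/5.
The radius of convergence is the smallest modulus among the singular points: 3/5.
At the order-1 pole 3/5 set g(η) = (η - (3/5))*f(η) = 13/6.
Simple pole: residue = g(a) at a = 3/5, which is 13/6.

Radius of convergence at 0: 3/5.
At 3/5: a pole of order 1; residue 13/6.


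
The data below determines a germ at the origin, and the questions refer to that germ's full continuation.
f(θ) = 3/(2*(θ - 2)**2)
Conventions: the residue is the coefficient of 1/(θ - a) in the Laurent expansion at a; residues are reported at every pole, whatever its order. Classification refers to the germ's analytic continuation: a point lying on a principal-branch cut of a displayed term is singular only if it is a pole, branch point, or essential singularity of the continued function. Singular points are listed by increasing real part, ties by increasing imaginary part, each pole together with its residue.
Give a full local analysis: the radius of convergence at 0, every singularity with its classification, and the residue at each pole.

Radius of convergence at 0: 2.
At 2: a pole of order 2; residue 0.

Denominator factor (θ - 2)^2: pole of order 2 at 2, modulus 2.
The radius of convergence is the smallest modulus among the singular points: 2.
At the order-2 pole 2 set g(θ) = (θ - (2))^2*f(θ) = 3/2.
Order-2 pole: residue = g'(a); g'(2) = 0, so the residue is 0.


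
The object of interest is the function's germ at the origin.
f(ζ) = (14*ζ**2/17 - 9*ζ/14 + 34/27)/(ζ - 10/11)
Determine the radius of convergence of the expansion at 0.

Denominator factor (ζ - 10/11): pole of order 1 at 10/11, modulus 10/11.
The radius of convergence is the smallest modulus among the singular points: 10/11.

The radius of convergence is 10/11.


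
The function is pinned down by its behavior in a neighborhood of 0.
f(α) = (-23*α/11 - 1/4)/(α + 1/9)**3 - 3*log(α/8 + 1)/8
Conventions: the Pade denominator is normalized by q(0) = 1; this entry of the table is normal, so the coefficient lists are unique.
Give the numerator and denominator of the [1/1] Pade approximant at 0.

The Pade approximant has numerator coefficients [-729/4, 119517163527/140277104]; denominator coefficients [1, 178039285/12752464].

Taylor coefficients needed (expand at 0): a_0 = -729/4, a_1 = 2391087/704, a_2 = -534117855/11264.
Write the denominator as Q(α) = 1 + q1*α. Requiring Q*f - P = O(α^3) with deg P <= 1 kills the coefficients of α^2..α^2 in Q*f:
  α^2: a_2 + q1*a_1 = 0, i.e. -534117855/11264 + (2391087/704)*q1 = 0.
Solving this linear system: q1 = 178039285/12752464.
The numerator is Q*f truncated at degree 1: P0 = a_0 = -729/4; P1 = a_1 + q1*a_0 = 119517163527/140277104.


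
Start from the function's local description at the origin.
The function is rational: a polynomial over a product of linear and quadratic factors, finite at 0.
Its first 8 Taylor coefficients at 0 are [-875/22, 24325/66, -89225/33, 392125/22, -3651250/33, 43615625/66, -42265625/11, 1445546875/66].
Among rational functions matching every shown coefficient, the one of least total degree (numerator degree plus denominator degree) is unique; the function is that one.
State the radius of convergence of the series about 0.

No rational of total degree below 4 reproduces all 8 coefficients; solving the [2/2] Pade equations on them gives f(χ) = (-χ**2/2 - 7*χ/6 - 35/22)/(χ + 1/5)**2, whose expansion matches every shown term.
Denominator factor (χ + 1/5)^2: pole of order 2 at -1/5, modulus 1/5.
The radius of convergence is the smallest modulus among the singular points: 1/5.

The radius of convergence is 1/5.


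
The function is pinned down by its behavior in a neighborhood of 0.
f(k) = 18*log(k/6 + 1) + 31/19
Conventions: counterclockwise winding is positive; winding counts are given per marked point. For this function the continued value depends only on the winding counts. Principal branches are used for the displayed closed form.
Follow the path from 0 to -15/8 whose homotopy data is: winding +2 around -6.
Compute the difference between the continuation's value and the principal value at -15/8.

The rational part is single-valued and drops out of the difference; each branch term changes only by its own monodromy.
(18)*log(1 - k/(-6)): each positive loop around -6 adds 2*pi*i to the log, so winding +2 contributes (18)*(2)*2*pi*i = (72)*pi*i.
Summing the contributions at k = -15/8 gives (72)*pi*i.

Continued minus principal equals (72)*pi*i.


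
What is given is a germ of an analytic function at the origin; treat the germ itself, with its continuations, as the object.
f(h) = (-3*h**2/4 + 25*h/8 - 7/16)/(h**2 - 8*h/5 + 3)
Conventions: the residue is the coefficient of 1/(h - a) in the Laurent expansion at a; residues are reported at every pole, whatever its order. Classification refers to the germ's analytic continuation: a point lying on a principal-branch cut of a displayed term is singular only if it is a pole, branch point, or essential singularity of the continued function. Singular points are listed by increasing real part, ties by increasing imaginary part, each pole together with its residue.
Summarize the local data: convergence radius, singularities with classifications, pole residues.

Denominator factor (h**2 - 8*h/5 + 3): discriminant -236/25, complex-conjugate roots (4/5) + ((1/5)*sqrt(59))*i and (4/5) - ((1/5)*sqrt(59))*i; poles of order 1, moduli sqrt(3) and sqrt(3).
The radius of convergence is the smallest modulus among the singular points: sqrt(3).
The factor h**2 - 8*h/5 + 3 splits as (h - a)(h - a') with a = (4/5) - ((1/5)*sqrt(59))*i, a' = (4/5) + ((1/5)*sqrt(59))*i. At the order-1 pole a set g(h) = (h - a)*f(h) = [-3*h**2/4 + 25*h/8 - 7/16] / (h - a').
Simple pole: residue = g(a) at a = (4/5) - ((1/5)*sqrt(59))*i, which is (77/80) + ((1341/9440)*sqrt(59))*i.
The factor h**2 - 8*h/5 + 3 splits as (h - a)(h - a') with a = (4/5) + ((1/5)*sqrt(59))*i, a' = (4/5) - ((1/5)*sqrt(59))*i. At the order-1 pole a set g(h) = (h - a)*f(h) = [-3*h**2/4 + 25*h/8 - 7/16] / (h - a').
Simple pole: residue = g(a) at a = (4/5) + ((1/5)*sqrt(59))*i, which is (77/80) - ((1341/9440)*sqrt(59))*i.
List the singular points by increasing real part (a conjugate pair: the negative imaginary part first).

Radius of convergence at 0: sqrt(3).
At (4/5) - ((1/5)*sqrt(59))*i: a pole of order 1; residue (77/80) + ((1341/9440)*sqrt(59))*i.
At (4/5) + ((1/5)*sqrt(59))*i: a pole of order 1; residue (77/80) - ((1341/9440)*sqrt(59))*i.


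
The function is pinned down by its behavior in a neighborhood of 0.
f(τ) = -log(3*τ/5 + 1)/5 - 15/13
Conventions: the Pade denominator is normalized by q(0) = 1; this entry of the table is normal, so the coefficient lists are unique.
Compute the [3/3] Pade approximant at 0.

The Pade approximant has numerator coefficients [-15/13, -753/650, -522/1625, -828/40625]; denominator coefficients [1, 9/10, 27/125, 27/2500].

Taylor coefficients needed (expand at 0): a_0 = -15/13, a_1 = -3/25, a_2 = 9/250, a_3 = -9/625, a_4 = 81/12500, a_5 = -243/78125, a_6 = 243/156250.
Write the denominator as Q(τ) = 1 + q1*τ + q2*τ^2 + q3*τ^3. Requiring Q*f - P = O(τ^7) with deg P <= 3 kills the coefficients of τ^4..τ^6 in Q*f:
  τ^4: a_4 + q1*a_3 + q2*a_2 + q3*a_1 = 0, i.e. 81/12500 + (-9/625)*q1 + (9/250)*q2 + (-3/25)*q3 = 0.
  τ^5: a_5 + q1*a_4 + q2*a_3 + q3*a_2 = 0, i.e. -243/78125 + (81/12500)*q1 + (-9/625)*q2 + (9/250)*q3 = 0.
  τ^6: a_6 + q1*a_5 + q2*a_4 + q3*a_3 = 0, i.e. 243/156250 + (-243/78125)*q1 + (81/12500)*q2 + (-9/625)*q3 = 0.
Solving this linear system: q1 = 9/10, q2 = 27/125, q3 = 27/2500.
The numerator is Q*f truncated at degree 3: P0 = a_0 = -15/13; P1 = a_1 + q1*a_0 = -753/650; P2 = a_2 + q1*a_1 + q2*a_0 = -522/1625; P3 = a_3 + q1*a_2 + q2*a_1 + q3*a_0 = -828/40625.
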